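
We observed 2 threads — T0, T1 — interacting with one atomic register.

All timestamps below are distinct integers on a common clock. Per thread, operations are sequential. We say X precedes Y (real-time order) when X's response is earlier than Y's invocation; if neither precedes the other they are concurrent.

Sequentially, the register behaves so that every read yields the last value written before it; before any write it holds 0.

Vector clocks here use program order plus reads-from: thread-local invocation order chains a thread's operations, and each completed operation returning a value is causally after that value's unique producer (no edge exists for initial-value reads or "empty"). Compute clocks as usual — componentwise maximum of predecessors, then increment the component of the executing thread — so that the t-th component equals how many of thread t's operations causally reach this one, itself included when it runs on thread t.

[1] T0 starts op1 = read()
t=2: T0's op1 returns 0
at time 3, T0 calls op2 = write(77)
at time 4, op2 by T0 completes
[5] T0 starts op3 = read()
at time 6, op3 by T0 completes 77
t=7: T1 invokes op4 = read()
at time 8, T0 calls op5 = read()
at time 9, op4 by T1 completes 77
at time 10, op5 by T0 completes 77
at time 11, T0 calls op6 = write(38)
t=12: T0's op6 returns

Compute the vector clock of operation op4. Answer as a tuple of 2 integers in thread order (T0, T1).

(2, 1)

no predecessors for op1 (invoked 1): T0 increments from zero → (1, 0)
from VC(op1)=(1, 0), op2 (invoked 3) maxes components and bumps T0 → (2, 0)
from VC(op2)=(2, 0), op4 (invoked 7) maxes components and bumps T1 → (2, 1)
from VC(op2)=(2, 0), op3 (invoked 5) maxes components and bumps T0 → (3, 0)
from VC(op2)=(2, 0), VC(op3)=(3, 0), op5 (invoked 8) maxes components and bumps T0 → (4, 0)
from VC(op5)=(4, 0), op6 (invoked 11) maxes components and bumps T0 → (5, 0)
target: VC(op4) = (2, 1)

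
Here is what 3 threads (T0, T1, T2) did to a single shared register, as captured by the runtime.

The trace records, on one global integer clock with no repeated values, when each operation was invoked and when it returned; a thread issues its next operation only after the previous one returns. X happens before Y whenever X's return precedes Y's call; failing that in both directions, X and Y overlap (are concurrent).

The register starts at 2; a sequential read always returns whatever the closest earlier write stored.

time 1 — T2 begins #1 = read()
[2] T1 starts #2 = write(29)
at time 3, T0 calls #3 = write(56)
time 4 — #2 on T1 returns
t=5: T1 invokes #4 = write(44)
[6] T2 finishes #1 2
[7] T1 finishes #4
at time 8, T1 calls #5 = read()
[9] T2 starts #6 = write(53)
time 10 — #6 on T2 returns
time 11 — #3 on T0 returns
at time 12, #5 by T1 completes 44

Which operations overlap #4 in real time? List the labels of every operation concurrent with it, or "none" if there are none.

#4 spans [5,7]: anything still running between times 5 and 7 counts as concurrent
#1 [1,6]: concurrent
#2 [2,4]: before
#3 [3,11]: concurrent
#5 [8,12]: after
#6 [9,10]: after

#1, #3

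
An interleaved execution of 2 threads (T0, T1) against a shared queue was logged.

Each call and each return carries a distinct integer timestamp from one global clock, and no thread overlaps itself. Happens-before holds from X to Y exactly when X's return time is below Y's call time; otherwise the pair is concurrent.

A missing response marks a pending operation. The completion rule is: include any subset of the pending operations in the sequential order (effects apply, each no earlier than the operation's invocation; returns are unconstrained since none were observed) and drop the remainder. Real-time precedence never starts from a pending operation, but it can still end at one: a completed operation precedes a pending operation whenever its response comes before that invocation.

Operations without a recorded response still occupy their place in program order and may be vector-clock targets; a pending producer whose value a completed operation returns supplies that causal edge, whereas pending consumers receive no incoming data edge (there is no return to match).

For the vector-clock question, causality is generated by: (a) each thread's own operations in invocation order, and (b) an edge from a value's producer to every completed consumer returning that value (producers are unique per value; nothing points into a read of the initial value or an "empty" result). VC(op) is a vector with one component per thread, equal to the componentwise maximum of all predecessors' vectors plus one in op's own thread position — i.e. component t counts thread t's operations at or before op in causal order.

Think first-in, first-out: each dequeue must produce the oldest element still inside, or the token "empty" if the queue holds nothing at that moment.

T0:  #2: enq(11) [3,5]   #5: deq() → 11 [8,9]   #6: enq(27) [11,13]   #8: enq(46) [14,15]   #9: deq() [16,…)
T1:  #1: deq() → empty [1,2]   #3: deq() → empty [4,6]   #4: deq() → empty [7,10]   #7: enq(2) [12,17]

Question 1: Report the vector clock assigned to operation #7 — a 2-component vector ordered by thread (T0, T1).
(0, 4)

root op #1, invoked 1: fresh clock plus T1's own tick → (0, 1)
root op #2, invoked 3: fresh clock plus T0's own tick → (1, 0)
invoked at 4, #3 merges VC(#1)=(0, 1) and bumps T1's slot → (0, 2)
invoked at 8, #5 merges VC(#2)=(1, 0) and bumps T0's slot → (2, 0)
invoked at 7, #4 merges VC(#3)=(0, 2) and bumps T1's slot → (0, 3)
invoked at 11, #6 merges VC(#5)=(2, 0) and bumps T0's slot → (3, 0)
invoked at 12, #7 merges VC(#4)=(0, 3) and bumps T1's slot → (0, 4)
invoked at 14, #8 merges VC(#6)=(3, 0) and bumps T0's slot → (4, 0)
invoked at 16, #9 merges VC(#8)=(4, 0) and bumps T0's slot → (5, 0)
target: VC(#7) = (0, 4)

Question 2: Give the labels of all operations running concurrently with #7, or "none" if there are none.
#6, #8, #9

overlap test against #7 [12,17]: concurrent iff the interval meets 12..17
#1 [1,2]: before
#2 [3,5]: before
#3 [4,6]: before
#4 [7,10]: before
#5 [8,9]: before
#6 [11,13]: concurrent
#8 [14,15]: concurrent
#9 [16,…): concurrent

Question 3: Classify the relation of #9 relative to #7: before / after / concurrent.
concurrent

#9 spans [16,…), #7 spans [12,17]
the intervals overlap in both directions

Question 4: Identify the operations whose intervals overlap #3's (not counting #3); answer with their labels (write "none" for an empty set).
#2

#3 runs from 4 to 6; window-overlapping ops are concurrent
#1 [1,2]: before
#2 [3,5]: concurrent
#4 [7,10]: after
#5 [8,9]: after
#6 [11,13]: after
#7 [12,17]: after
#8 [14,15]: after
#9 [16,…): after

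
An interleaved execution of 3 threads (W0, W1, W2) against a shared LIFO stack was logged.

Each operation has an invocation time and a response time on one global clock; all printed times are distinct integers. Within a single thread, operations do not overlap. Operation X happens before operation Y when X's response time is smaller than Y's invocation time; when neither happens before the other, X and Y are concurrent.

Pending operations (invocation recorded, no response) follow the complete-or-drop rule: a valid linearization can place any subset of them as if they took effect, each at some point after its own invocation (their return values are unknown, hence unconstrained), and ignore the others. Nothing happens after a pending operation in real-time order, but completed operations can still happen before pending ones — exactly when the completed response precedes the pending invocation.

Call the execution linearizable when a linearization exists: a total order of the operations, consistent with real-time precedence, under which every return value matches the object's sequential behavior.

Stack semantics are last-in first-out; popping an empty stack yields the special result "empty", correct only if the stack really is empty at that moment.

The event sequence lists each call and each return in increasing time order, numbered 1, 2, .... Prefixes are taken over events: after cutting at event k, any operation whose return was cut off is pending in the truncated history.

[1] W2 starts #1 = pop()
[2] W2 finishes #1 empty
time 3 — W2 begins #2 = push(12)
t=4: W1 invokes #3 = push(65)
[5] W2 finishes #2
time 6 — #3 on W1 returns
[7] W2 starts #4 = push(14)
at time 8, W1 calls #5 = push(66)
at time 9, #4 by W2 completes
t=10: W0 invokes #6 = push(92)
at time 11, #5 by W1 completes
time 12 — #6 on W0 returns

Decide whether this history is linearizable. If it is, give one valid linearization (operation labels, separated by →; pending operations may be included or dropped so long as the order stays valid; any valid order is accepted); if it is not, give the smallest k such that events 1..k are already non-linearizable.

step 1: #1 pop() → empty — stack <>
step 2: #2 push(12) — stack <12>
step 3: #3 push(65) — stack <12,65>
step 4: #4 push(14) — stack <12,65,14>
step 5: #5 push(66) — stack <12,65,14,66>
step 6: #6 push(92) — stack <12,65,14,66,92>

linearizable — witness: #1 → #2 → #3 → #4 → #5 → #6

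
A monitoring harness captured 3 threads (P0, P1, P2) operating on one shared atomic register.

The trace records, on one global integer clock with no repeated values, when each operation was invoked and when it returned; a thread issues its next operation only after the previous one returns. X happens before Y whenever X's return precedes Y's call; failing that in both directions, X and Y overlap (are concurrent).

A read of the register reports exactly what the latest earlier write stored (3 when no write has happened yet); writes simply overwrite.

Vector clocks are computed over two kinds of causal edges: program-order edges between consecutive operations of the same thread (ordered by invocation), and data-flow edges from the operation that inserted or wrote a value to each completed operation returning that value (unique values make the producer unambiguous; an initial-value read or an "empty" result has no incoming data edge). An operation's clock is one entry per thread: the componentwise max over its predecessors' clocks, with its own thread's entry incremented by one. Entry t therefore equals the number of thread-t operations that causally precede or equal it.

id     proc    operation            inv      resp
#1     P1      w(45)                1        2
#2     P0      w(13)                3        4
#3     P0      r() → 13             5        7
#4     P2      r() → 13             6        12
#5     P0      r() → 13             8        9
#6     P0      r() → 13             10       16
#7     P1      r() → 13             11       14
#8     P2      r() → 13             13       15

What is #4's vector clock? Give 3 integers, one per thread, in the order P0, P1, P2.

#1 (invocation 1): nothing precedes it; P1's component alone gives (0, 1, 0)
#2 (invocation 3): nothing precedes it; P0's component alone gives (1, 0, 0)
invoked at 6, #4 merges VC(#2)=(1, 0, 0) and bumps P2's slot → (1, 0, 1)
invoked at 5, #3 merges VC(#2)=(1, 0, 0) and bumps P0's slot → (2, 0, 0)
invoked at 13, #8 merges VC(#2)=(1, 0, 0), VC(#4)=(1, 0, 1) and bumps P2's slot → (1, 0, 2)
invoked at 11, #7 merges VC(#1)=(0, 1, 0), VC(#2)=(1, 0, 0) and bumps P1's slot → (1, 2, 0)
invoked at 8, #5 merges VC(#2)=(1, 0, 0), VC(#3)=(2, 0, 0) and bumps P0's slot → (3, 0, 0)
invoked at 10, #6 merges VC(#2)=(1, 0, 0), VC(#5)=(3, 0, 0) and bumps P0's slot → (4, 0, 0)
target: VC(#4) = (1, 0, 1)

(1, 0, 1)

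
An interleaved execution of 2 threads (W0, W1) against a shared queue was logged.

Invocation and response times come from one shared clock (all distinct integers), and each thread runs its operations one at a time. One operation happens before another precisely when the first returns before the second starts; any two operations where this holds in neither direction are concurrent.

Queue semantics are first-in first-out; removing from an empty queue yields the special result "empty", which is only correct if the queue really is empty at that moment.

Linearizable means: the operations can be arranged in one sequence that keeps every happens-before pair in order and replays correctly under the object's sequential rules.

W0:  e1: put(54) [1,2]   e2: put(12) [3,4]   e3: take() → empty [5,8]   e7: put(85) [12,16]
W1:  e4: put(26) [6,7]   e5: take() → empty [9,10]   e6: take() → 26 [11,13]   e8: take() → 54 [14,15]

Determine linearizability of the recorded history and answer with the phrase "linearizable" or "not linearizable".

not linearizable

already the first 8 events (up to e3's response at time 8) admit no linearization; the first 7 still do
2 orders of the 4 completed queue ops respect real time; none is legal
one such order, e1, e2, e3, e4, breaks at step 3 where e3 take() → empty is illegal
one such order, e1, e2, e4, e3, breaks at step 4 where e3 take() → empty is illegal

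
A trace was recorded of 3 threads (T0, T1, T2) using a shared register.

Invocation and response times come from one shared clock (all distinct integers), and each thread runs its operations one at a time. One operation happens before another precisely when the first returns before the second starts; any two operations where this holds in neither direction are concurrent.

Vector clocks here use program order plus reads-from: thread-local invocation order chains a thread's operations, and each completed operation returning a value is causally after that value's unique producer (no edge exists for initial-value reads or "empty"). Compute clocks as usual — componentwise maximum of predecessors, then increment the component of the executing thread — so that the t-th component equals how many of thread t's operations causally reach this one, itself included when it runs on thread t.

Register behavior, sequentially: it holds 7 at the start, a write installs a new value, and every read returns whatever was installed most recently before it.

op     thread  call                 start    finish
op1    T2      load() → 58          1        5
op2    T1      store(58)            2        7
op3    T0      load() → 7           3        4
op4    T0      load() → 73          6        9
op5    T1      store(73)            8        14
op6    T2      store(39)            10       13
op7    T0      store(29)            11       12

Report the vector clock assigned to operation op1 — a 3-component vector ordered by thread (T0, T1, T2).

op2, invoked 2, has no incoming edges; only T1's bump applies → (0, 1, 0)
op3, invoked 3, has no incoming edges; only T0's bump applies → (1, 0, 0)
VC(op1, invoked at 1): max of VC(op2)=(0, 1, 0), then +1 on thread T2 → (0, 1, 1)
VC(op5, invoked at 8): max of VC(op2)=(0, 1, 0), then +1 on thread T1 → (0, 2, 0)
VC(op6, invoked at 10): max of VC(op1)=(0, 1, 1), then +1 on thread T2 → (0, 1, 2)
VC(op4, invoked at 6): max of VC(op3)=(1, 0, 0), VC(op5)=(0, 2, 0), then +1 on thread T0 → (2, 2, 0)
VC(op7, invoked at 11): max of VC(op4)=(2, 2, 0), then +1 on thread T0 → (3, 2, 0)
target: VC(op1) = (0, 1, 1)

(0, 1, 1)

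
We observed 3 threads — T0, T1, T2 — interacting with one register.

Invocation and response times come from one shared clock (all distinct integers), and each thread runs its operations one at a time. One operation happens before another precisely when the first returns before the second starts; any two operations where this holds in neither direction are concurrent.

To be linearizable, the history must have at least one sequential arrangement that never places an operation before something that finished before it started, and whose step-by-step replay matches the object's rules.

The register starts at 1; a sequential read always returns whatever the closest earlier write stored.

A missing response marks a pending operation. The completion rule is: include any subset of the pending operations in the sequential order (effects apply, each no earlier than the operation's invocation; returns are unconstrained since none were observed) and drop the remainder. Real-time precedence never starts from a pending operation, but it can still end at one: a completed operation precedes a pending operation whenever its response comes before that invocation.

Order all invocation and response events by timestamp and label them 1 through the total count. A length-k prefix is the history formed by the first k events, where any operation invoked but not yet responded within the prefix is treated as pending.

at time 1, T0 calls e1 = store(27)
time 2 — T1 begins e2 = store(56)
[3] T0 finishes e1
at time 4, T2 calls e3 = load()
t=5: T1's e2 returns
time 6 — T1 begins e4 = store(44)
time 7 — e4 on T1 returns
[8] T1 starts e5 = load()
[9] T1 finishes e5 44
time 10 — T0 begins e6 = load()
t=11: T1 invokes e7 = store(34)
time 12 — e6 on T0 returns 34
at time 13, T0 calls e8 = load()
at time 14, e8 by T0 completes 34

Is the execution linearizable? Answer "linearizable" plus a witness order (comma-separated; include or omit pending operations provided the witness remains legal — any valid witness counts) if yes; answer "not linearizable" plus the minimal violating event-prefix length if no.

1. e1 store(27), leaving value 27
2. e2 store(56), leaving value 56
3. e3 load() (pending, included), leaving value 56
4. e4 store(44), leaving value 44
5. e5 load() → 44, leaving value 44
6. e7 store(34) (pending, included), leaving value 34
7. e6 load() → 34, leaving value 34
8. e8 load() → 34, leaving value 34

linearizable — witness: e1, e2, e3, e4, e5, e7, e6, e8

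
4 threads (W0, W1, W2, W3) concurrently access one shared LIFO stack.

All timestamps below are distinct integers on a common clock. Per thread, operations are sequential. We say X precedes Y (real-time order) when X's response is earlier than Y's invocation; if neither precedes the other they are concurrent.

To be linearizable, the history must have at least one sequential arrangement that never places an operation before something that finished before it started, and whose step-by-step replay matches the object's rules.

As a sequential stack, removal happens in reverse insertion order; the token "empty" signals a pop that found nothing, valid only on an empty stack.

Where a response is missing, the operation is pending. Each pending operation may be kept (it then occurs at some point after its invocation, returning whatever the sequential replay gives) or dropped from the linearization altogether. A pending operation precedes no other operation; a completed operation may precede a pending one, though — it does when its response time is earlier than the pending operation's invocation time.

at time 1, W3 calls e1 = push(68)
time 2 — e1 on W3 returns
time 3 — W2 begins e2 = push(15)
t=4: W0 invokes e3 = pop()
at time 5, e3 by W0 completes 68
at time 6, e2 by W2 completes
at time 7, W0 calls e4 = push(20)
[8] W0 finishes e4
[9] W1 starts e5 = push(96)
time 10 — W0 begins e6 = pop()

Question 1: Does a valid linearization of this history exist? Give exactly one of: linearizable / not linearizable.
linearizable

one valid linearization: e1, e3, e2, e4
after step 1 (e1 push(68)): stack <68>
after step 2 (e3 pop() → 68): stack <>
after step 3 (e2 push(15)): stack <15>
after step 4 (e4 push(20)): stack <15,20>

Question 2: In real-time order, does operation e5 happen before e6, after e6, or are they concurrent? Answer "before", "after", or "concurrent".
Answer: concurrent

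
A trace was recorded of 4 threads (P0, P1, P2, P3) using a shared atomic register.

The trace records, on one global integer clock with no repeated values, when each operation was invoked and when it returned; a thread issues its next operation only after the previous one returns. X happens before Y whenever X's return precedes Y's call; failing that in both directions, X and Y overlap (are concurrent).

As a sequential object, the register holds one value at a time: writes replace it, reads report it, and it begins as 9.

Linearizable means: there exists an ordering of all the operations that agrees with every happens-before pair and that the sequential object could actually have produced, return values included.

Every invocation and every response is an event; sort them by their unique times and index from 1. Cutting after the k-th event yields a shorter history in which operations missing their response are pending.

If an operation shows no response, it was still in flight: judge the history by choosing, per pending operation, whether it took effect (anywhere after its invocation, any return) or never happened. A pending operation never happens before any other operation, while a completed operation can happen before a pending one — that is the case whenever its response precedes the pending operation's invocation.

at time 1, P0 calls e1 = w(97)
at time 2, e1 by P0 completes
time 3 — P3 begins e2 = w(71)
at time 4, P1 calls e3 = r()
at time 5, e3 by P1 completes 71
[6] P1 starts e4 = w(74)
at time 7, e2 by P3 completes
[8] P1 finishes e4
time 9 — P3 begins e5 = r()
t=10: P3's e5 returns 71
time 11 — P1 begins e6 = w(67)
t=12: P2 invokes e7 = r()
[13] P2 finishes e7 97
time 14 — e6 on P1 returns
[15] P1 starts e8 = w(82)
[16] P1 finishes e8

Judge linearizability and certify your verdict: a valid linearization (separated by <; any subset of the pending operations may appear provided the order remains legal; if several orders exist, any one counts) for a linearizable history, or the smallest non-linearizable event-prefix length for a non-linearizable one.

not linearizable — minimal violating prefix: 10 events

prefix check: 1..9 passes, 1..10 fails once e5's time-10 response joins
every one of the 3 real-time-consistent orders over 5 completed atomic register ops fails the sequential spec
for example e1, e2, e3, e4, e5 fails at step 5: e5 r() → 71 is not legal there
for example e1, e3, e2, e4, e5 fails at step 2: e3 r() → 71 is not legal there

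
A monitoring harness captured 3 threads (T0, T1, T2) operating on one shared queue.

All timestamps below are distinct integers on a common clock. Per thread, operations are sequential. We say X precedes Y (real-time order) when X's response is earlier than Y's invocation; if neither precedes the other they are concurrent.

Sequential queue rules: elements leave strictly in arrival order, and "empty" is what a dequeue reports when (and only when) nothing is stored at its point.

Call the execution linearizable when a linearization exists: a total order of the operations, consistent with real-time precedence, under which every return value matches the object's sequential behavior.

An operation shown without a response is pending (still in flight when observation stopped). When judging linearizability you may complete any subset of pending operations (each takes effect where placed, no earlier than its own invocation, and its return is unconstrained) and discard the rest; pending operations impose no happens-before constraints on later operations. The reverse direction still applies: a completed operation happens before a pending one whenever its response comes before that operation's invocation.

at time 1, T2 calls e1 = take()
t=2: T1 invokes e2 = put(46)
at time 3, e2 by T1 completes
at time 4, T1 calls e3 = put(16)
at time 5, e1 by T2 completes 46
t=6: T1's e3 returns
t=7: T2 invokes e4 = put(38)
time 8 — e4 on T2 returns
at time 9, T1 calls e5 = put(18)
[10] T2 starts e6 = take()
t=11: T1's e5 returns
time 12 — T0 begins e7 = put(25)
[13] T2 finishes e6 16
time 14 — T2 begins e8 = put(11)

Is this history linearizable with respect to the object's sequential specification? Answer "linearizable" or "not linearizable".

one valid linearization: e2, e1, e3, e4, e5, e6
step 1: e2 put(46) — queue <46>
step 2: e1 take() → 46 — queue <>
step 3: e3 put(16) — queue <16>
step 4: e4 put(38) — queue <16,38>
step 5: e5 put(18) — queue <16,38,18>
step 6: e6 take() → 16 — queue <38,18>

linearizable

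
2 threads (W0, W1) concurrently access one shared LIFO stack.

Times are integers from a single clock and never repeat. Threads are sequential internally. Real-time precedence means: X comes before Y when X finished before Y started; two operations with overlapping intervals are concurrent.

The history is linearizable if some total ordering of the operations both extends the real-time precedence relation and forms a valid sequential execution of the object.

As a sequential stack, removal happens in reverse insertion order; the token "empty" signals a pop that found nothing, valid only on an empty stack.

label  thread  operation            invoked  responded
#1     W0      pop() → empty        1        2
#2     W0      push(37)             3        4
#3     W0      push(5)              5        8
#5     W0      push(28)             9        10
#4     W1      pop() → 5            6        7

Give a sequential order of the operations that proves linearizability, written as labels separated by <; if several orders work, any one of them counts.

#1 < #2 < #3 < #4 < #5

after step 1 (#1 pop() → empty): stack <>
after step 2 (#2 push(37)): stack <37>
after step 3 (#3 push(5)): stack <37,5>
after step 4 (#4 pop() → 5): stack <37>
after step 5 (#5 push(28)): stack <37,28>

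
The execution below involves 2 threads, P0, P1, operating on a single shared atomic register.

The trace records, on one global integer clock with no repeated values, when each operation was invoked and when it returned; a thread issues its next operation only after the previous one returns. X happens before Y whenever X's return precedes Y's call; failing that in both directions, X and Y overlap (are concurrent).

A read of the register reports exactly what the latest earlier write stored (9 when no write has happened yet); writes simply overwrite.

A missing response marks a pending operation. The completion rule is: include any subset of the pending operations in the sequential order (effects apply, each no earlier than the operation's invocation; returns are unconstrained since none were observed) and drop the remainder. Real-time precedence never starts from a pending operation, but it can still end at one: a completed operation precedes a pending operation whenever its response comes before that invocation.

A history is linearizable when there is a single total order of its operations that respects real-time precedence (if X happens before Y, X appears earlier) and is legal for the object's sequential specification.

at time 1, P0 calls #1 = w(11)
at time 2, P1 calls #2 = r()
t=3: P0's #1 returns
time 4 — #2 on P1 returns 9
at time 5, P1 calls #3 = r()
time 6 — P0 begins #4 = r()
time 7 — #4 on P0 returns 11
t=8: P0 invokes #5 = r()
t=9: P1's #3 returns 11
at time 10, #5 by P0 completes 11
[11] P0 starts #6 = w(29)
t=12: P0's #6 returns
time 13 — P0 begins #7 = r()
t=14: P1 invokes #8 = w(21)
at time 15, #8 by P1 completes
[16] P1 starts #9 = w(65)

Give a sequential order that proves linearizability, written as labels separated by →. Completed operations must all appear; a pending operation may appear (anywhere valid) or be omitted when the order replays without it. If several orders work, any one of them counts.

#2 → #1 → #3 → #4 → #5 → #6 → #7 → #8

after step 1 (#2 r() → 9): value 9
after step 2 (#1 w(11)): value 11
after step 3 (#3 r() → 11): value 11
after step 4 (#4 r() → 11): value 11
after step 5 (#5 r() → 11): value 11
after step 6 (#6 w(29)): value 29
after step 7 (#7 r() (pending, included)): value 29
after step 8 (#8 w(21)): value 21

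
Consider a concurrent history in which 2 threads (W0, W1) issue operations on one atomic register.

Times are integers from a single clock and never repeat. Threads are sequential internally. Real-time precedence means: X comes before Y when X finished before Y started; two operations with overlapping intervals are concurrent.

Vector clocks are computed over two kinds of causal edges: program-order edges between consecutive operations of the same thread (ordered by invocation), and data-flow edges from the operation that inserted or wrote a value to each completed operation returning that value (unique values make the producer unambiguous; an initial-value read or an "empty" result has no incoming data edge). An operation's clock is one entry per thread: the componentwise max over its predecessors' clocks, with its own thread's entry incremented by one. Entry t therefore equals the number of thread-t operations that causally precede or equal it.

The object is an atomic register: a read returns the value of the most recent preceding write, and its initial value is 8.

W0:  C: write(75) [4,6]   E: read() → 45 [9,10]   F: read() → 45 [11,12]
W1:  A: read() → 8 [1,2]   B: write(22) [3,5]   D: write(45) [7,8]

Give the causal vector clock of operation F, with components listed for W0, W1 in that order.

A, invoked 1, has no incoming edges; only W1's bump applies → (0, 1)
C, invoked 4, has no incoming edges; only W0's bump applies → (1, 0)
from VC(A)=(0, 1), B (invoked 3) maxes components and bumps W1 → (0, 2)
from VC(B)=(0, 2), D (invoked 7) maxes components and bumps W1 → (0, 3)
from VC(C)=(1, 0), VC(D)=(0, 3), E (invoked 9) maxes components and bumps W0 → (2, 3)
from VC(D)=(0, 3), VC(E)=(2, 3), F (invoked 11) maxes components and bumps W0 → (3, 3)
target: VC(F) = (3, 3)

(3, 3)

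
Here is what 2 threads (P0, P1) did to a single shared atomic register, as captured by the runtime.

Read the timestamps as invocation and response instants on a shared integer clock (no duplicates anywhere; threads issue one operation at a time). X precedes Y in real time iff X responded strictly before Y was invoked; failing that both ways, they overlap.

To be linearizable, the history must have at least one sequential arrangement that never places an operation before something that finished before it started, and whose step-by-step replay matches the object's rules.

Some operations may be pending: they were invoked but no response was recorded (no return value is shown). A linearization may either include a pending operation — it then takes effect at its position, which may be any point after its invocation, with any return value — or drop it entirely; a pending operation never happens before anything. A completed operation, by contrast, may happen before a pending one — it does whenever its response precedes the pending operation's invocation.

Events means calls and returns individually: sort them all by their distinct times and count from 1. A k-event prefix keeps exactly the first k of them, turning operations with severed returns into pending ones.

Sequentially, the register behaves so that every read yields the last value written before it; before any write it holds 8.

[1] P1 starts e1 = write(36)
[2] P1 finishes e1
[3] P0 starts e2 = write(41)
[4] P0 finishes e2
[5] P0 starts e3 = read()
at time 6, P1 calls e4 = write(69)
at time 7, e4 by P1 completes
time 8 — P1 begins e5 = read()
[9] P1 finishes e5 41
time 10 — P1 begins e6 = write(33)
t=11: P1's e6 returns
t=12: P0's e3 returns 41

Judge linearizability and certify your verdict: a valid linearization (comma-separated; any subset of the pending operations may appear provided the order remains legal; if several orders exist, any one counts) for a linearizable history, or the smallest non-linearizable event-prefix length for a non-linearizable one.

not linearizable — minimal violating prefix: 9 events

events 1..8 are fine; event 9 — the response of e5 at time 9 — makes the prefix non-linearizable
the sole real-time-consistent order of 4 completed operations fails the atomic register replay
include/drop combinations of the 1 pending operation (e3) were all tried; none helps
e.g. e1, e2, e4, e5 (pending dropped): illegal at step 4, since e5 read() → 41 cannot apply there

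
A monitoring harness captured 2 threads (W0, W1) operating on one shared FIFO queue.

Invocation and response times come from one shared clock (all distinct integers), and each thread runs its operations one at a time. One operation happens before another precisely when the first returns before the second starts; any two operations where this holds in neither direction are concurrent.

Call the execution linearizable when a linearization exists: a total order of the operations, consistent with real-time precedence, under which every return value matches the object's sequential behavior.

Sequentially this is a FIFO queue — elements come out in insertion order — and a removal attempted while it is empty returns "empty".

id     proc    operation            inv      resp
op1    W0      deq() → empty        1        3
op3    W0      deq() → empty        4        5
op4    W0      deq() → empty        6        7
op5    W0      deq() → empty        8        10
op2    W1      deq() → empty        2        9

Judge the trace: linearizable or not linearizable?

linearizable

a witness: op1, op2, op3, op4, op5
after step 1 (op1 deq() → empty): queue <>
after step 2 (op2 deq() → empty): queue <>
after step 3 (op3 deq() → empty): queue <>
after step 4 (op4 deq() → empty): queue <>
after step 5 (op5 deq() → empty): queue <>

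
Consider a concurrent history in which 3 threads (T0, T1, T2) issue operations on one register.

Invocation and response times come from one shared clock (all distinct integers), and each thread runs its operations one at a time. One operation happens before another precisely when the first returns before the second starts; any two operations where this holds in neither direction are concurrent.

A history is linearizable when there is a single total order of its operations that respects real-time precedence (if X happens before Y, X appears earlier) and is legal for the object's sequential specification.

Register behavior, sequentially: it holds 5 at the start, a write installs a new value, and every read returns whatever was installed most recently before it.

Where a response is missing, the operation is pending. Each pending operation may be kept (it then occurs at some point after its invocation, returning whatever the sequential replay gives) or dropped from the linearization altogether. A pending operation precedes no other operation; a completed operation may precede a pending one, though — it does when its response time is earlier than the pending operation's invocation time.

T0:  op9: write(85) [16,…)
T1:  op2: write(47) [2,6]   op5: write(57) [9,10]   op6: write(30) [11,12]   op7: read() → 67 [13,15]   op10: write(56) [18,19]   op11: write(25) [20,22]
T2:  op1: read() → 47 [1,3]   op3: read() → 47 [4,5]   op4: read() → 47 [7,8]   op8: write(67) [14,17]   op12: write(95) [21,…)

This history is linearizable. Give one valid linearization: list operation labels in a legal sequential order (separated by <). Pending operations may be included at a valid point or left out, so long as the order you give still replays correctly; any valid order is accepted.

op2 < op1 < op3 < op4 < op5 < op6 < op8 < op7 < op9 < op10 < op11

step 1: op2 write(47) — value 47
step 2: op1 read() → 47 — value 47
step 3: op3 read() → 47 — value 47
step 4: op4 read() → 47 — value 47
step 5: op5 write(57) — value 57
step 6: op6 write(30) — value 30
step 7: op8 write(67) — value 67
step 8: op7 read() → 67 — value 67
step 9: op9 write(85) (pending, included) — value 85
step 10: op10 write(56) — value 56
step 11: op11 write(25) — value 25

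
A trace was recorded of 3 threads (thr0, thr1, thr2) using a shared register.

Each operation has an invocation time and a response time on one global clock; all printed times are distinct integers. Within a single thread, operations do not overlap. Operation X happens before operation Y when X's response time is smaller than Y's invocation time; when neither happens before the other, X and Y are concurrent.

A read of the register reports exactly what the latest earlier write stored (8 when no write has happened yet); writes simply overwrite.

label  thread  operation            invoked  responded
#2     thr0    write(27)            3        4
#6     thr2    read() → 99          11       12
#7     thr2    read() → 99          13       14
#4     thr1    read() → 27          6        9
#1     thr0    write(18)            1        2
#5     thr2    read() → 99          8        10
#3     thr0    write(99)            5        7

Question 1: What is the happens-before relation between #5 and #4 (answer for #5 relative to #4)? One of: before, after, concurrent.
concurrent

#5 spans [8,10], #4 spans [6,9]
the intervals overlap in both directions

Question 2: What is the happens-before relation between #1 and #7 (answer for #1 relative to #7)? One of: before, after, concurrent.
before

#1 spans [1,2], #7 spans [13,14]
resp(#1)=2 < inv(#7)=13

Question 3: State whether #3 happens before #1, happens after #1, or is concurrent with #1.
after

#3 spans [5,7], #1 spans [1,2]
resp(#1)=2 < inv(#3)=5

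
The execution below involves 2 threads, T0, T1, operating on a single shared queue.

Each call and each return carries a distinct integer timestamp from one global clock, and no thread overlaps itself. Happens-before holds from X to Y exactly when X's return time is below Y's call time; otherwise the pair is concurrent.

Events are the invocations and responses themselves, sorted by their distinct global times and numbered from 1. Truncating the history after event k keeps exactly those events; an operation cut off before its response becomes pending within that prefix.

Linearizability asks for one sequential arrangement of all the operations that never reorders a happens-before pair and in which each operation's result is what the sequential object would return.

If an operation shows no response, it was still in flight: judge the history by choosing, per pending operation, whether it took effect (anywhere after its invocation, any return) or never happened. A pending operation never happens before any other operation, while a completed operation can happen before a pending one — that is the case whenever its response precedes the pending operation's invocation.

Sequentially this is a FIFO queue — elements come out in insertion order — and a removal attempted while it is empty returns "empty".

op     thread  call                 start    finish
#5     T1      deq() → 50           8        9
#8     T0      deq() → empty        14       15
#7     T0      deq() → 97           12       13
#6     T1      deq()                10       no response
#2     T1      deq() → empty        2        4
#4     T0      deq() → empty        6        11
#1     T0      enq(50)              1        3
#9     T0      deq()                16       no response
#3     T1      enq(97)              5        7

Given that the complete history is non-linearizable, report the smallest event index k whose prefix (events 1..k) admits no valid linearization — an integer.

events 1..12 are linearizable, e.g. via #2, #1, #3, #5, #6, #4:
step 1: #2 deq() → empty — queue <>
step 2: #1 enq(50) — queue <50>
step 3: #3 enq(97) — queue <50,97>
step 4: #5 deq() → 50 — queue <97>
step 5: #6 deq() (pending, included) — queue <>
step 6: #4 deq() → empty — queue <>
include event 13 — #7 responding at 13 — and every candidate order breaks
every completion of the 1 pending operation (#6) was checked; none linearizes
e.g. #1, #2, #3, #4, #5, #7 (pending dropped): illegal at step 2, since #2 deq() → empty cannot apply there
e.g. #1, #2, #3, #5, #4, #7 (pending dropped): illegal at step 2, since #2 deq() → empty cannot apply there

13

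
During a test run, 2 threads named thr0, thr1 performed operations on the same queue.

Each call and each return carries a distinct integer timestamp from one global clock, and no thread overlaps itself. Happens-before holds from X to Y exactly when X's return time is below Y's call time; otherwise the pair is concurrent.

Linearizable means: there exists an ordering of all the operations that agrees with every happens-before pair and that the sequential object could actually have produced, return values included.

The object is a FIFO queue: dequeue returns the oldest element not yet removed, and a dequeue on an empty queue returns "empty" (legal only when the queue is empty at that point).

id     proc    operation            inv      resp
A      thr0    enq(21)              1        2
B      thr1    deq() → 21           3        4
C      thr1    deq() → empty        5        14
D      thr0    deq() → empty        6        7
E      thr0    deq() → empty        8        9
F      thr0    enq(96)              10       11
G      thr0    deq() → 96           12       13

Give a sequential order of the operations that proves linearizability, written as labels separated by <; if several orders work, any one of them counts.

A < B < C < D < E < F < G

after step 1 (A enq(21)): queue <21>
after step 2 (B deq() → 21): queue <>
after step 3 (C deq() → empty): queue <>
after step 4 (D deq() → empty): queue <>
after step 5 (E deq() → empty): queue <>
after step 6 (F enq(96)): queue <96>
after step 7 (G deq() → 96): queue <>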